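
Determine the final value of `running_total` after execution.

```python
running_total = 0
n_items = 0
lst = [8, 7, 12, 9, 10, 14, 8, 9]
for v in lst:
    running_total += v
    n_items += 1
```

Let's trace through this code step by step.

Initialize: running_total = 0
Initialize: n_items = 0
Initialize: lst = [8, 7, 12, 9, 10, 14, 8, 9]
Entering loop: for v in lst:

After execution: running_total = 77
77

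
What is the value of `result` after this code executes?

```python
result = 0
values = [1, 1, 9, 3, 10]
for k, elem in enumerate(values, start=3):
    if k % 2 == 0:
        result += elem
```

Let's trace through this code step by step.

Initialize: result = 0
Initialize: values = [1, 1, 9, 3, 10]
Entering loop: for k, elem in enumerate(values, start=3):

After execution: result = 4
4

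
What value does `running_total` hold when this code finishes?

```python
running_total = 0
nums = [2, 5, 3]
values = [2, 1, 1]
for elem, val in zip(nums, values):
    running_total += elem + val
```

Let's trace through this code step by step.

Initialize: running_total = 0
Initialize: nums = [2, 5, 3]
Initialize: values = [2, 1, 1]
Entering loop: for elem, val in zip(nums, values):

After execution: running_total = 14
14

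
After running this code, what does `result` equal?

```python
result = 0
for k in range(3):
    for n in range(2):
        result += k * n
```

Let's trace through this code step by step.

Initialize: result = 0
Entering loop: for k in range(3):

After execution: result = 3
3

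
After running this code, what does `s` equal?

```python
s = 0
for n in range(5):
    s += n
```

Let's trace through this code step by step.

Initialize: s = 0
Entering loop: for n in range(5):

After execution: s = 10
10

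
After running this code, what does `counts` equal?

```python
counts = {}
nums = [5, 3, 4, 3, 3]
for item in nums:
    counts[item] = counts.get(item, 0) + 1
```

Let's trace through this code step by step.

Initialize: counts = {}
Initialize: nums = [5, 3, 4, 3, 3]
Entering loop: for item in nums:

After execution: counts = {5: 1, 3: 3, 4: 1}
{5: 1, 3: 3, 4: 1}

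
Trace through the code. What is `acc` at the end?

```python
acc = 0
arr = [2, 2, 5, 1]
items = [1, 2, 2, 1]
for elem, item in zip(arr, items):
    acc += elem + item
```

Let's trace through this code step by step.

Initialize: acc = 0
Initialize: arr = [2, 2, 5, 1]
Initialize: items = [1, 2, 2, 1]
Entering loop: for elem, item in zip(arr, items):

After execution: acc = 16
16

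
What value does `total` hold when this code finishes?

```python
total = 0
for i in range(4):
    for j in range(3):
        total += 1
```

Let's trace through this code step by step.

Initialize: total = 0
Entering loop: for i in range(4):

After execution: total = 12
12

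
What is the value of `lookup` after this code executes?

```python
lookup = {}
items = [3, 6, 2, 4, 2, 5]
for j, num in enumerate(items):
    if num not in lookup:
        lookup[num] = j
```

Let's trace through this code step by step.

Initialize: lookup = {}
Initialize: items = [3, 6, 2, 4, 2, 5]
Entering loop: for j, num in enumerate(items):

After execution: lookup = {3: 0, 6: 1, 2: 2, 4: 3, 5: 5}
{3: 0, 6: 1, 2: 2, 4: 3, 5: 5}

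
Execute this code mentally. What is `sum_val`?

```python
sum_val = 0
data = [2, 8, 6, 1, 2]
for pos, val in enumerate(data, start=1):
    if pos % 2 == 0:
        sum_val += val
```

Let's trace through this code step by step.

Initialize: sum_val = 0
Initialize: data = [2, 8, 6, 1, 2]
Entering loop: for pos, val in enumerate(data, start=1):

After execution: sum_val = 9
9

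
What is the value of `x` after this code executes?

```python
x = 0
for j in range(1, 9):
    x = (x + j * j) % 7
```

Let's trace through this code step by step.

Initialize: x = 0
Entering loop: for j in range(1, 9):

After execution: x = 1
1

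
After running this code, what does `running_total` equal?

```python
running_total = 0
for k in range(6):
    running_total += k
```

Let's trace through this code step by step.

Initialize: running_total = 0
Entering loop: for k in range(6):

After execution: running_total = 15
15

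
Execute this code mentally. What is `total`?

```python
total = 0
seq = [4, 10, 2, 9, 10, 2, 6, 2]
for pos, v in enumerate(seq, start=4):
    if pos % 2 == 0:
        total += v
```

Let's trace through this code step by step.

Initialize: total = 0
Initialize: seq = [4, 10, 2, 9, 10, 2, 6, 2]
Entering loop: for pos, v in enumerate(seq, start=4):

After execution: total = 22
22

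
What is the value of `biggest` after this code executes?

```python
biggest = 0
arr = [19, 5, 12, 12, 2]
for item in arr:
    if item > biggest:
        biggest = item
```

Let's trace through this code step by step.

Initialize: biggest = 0
Initialize: arr = [19, 5, 12, 12, 2]
Entering loop: for item in arr:

After execution: biggest = 19
19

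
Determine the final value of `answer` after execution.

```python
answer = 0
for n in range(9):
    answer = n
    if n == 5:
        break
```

Let's trace through this code step by step.

Initialize: answer = 0
Entering loop: for n in range(9):

After execution: answer = 5
5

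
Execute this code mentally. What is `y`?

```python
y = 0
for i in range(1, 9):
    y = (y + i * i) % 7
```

Let's trace through this code step by step.

Initialize: y = 0
Entering loop: for i in range(1, 9):

After execution: y = 1
1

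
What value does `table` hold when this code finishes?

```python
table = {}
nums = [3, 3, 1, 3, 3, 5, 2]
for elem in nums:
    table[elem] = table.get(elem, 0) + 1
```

Let's trace through this code step by step.

Initialize: table = {}
Initialize: nums = [3, 3, 1, 3, 3, 5, 2]
Entering loop: for elem in nums:

After execution: table = {3: 4, 1: 1, 5: 1, 2: 1}
{3: 4, 1: 1, 5: 1, 2: 1}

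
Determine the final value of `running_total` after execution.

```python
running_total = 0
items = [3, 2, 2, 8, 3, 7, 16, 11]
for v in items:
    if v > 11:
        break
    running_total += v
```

Let's trace through this code step by step.

Initialize: running_total = 0
Initialize: items = [3, 2, 2, 8, 3, 7, 16, 11]
Entering loop: for v in items:

After execution: running_total = 25
25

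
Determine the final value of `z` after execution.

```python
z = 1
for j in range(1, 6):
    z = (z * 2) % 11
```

Let's trace through this code step by step.

Initialize: z = 1
Entering loop: for j in range(1, 6):

After execution: z = 10
10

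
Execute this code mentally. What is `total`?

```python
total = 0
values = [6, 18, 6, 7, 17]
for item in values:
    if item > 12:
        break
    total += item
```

Let's trace through this code step by step.

Initialize: total = 0
Initialize: values = [6, 18, 6, 7, 17]
Entering loop: for item in values:

After execution: total = 6
6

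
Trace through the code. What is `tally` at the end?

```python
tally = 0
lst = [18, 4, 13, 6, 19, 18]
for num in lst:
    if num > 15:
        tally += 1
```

Let's trace through this code step by step.

Initialize: tally = 0
Initialize: lst = [18, 4, 13, 6, 19, 18]
Entering loop: for num in lst:

After execution: tally = 3
3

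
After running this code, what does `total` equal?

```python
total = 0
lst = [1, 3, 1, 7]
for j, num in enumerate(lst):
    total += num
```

Let's trace through this code step by step.

Initialize: total = 0
Initialize: lst = [1, 3, 1, 7]
Entering loop: for j, num in enumerate(lst):

After execution: total = 12
12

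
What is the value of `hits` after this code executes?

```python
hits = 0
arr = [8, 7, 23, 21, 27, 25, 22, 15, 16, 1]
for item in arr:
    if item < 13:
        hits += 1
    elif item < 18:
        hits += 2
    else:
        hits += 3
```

Let's trace through this code step by step.

Initialize: hits = 0
Initialize: arr = [8, 7, 23, 21, 27, 25, 22, 15, 16, 1]
Entering loop: for item in arr:

After execution: hits = 22
22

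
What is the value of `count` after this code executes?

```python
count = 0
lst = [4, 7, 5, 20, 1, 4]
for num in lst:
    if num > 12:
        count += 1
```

Let's trace through this code step by step.

Initialize: count = 0
Initialize: lst = [4, 7, 5, 20, 1, 4]
Entering loop: for num in lst:

After execution: count = 1
1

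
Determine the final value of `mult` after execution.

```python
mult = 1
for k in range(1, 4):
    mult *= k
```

Let's trace through this code step by step.

Initialize: mult = 1
Entering loop: for k in range(1, 4):

After execution: mult = 6
6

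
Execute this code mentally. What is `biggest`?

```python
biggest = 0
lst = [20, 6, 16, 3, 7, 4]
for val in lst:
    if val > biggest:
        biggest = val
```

Let's trace through this code step by step.

Initialize: biggest = 0
Initialize: lst = [20, 6, 16, 3, 7, 4]
Entering loop: for val in lst:

After execution: biggest = 20
20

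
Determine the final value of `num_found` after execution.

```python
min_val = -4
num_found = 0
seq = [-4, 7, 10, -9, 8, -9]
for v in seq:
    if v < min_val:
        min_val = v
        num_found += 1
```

Let's trace through this code step by step.

Initialize: min_val = -4
Initialize: num_found = 0
Initialize: seq = [-4, 7, 10, -9, 8, -9]
Entering loop: for v in seq:

After execution: num_found = 1
1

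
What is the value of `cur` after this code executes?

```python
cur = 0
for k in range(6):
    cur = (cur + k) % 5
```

Let's trace through this code step by step.

Initialize: cur = 0
Entering loop: for k in range(6):

After execution: cur = 0
0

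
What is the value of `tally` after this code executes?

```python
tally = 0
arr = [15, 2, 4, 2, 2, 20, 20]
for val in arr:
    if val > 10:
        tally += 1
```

Let's trace through this code step by step.

Initialize: tally = 0
Initialize: arr = [15, 2, 4, 2, 2, 20, 20]
Entering loop: for val in arr:

After execution: tally = 3
3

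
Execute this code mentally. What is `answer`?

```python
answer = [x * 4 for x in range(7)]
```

Let's trace through this code step by step.

Initialize: answer = [x * 4 for x in range(7)]

After execution: answer = [0, 4, 8, 12, 16, 20, 24]
[0, 4, 8, 12, 16, 20, 24]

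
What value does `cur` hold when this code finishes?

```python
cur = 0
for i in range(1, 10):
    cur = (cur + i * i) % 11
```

Let's trace through this code step by step.

Initialize: cur = 0
Entering loop: for i in range(1, 10):

After execution: cur = 10
10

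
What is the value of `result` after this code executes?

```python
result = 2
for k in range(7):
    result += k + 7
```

Let's trace through this code step by step.

Initialize: result = 2
Entering loop: for k in range(7):

After execution: result = 72
72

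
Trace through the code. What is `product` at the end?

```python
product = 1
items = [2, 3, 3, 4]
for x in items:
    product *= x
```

Let's trace through this code step by step.

Initialize: product = 1
Initialize: items = [2, 3, 3, 4]
Entering loop: for x in items:

After execution: product = 72
72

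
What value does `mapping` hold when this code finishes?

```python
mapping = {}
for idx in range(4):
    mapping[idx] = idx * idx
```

Let's trace through this code step by step.

Initialize: mapping = {}
Entering loop: for idx in range(4):

After execution: mapping = {0: 0, 1: 1, 2: 4, 3: 9}
{0: 0, 1: 1, 2: 4, 3: 9}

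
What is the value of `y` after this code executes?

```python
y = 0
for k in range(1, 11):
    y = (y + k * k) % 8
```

Let's trace through this code step by step.

Initialize: y = 0
Entering loop: for k in range(1, 11):

After execution: y = 1
1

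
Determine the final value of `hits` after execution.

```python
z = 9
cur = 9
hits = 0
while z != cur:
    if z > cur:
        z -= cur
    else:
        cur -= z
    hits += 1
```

Let's trace through this code step by step.

Initialize: z = 9
Initialize: cur = 9
Initialize: hits = 0
Entering loop: while z != cur:

After execution: hits = 0
0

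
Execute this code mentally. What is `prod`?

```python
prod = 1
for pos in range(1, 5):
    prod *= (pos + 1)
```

Let's trace through this code step by step.

Initialize: prod = 1
Entering loop: for pos in range(1, 5):

After execution: prod = 120
120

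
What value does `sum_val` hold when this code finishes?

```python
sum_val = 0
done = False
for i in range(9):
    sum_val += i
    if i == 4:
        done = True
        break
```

Let's trace through this code step by step.

Initialize: sum_val = 0
Initialize: done = False
Entering loop: for i in range(9):

After execution: sum_val = 10
10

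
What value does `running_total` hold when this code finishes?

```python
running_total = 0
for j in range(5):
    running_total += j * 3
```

Let's trace through this code step by step.

Initialize: running_total = 0
Entering loop: for j in range(5):

After execution: running_total = 30
30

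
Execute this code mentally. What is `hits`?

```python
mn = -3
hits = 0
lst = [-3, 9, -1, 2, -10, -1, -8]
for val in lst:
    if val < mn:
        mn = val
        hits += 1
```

Let's trace through this code step by step.

Initialize: mn = -3
Initialize: hits = 0
Initialize: lst = [-3, 9, -1, 2, -10, -1, -8]
Entering loop: for val in lst:

After execution: hits = 1
1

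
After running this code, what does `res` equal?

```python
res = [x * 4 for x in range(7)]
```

Let's trace through this code step by step.

Initialize: res = [x * 4 for x in range(7)]

After execution: res = [0, 4, 8, 12, 16, 20, 24]
[0, 4, 8, 12, 16, 20, 24]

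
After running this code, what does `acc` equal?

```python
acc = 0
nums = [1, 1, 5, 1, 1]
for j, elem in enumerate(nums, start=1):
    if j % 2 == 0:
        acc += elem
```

Let's trace through this code step by step.

Initialize: acc = 0
Initialize: nums = [1, 1, 5, 1, 1]
Entering loop: for j, elem in enumerate(nums, start=1):

After execution: acc = 2
2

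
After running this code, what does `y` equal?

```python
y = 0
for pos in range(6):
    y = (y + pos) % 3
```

Let's trace through this code step by step.

Initialize: y = 0
Entering loop: for pos in range(6):

After execution: y = 0
0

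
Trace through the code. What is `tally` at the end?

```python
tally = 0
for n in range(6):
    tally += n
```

Let's trace through this code step by step.

Initialize: tally = 0
Entering loop: for n in range(6):

After execution: tally = 15
15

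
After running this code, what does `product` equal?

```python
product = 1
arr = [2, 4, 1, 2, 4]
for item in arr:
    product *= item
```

Let's trace through this code step by step.

Initialize: product = 1
Initialize: arr = [2, 4, 1, 2, 4]
Entering loop: for item in arr:

After execution: product = 64
64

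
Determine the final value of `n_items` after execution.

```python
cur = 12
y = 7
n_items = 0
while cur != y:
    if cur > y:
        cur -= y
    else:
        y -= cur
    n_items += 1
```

Let's trace through this code step by step.

Initialize: cur = 12
Initialize: y = 7
Initialize: n_items = 0
Entering loop: while cur != y:

After execution: n_items = 5
5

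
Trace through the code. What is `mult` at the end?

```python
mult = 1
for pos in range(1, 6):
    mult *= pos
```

Let's trace through this code step by step.

Initialize: mult = 1
Entering loop: for pos in range(1, 6):

After execution: mult = 120
120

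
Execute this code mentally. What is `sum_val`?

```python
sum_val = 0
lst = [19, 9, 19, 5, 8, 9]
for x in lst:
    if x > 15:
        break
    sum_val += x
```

Let's trace through this code step by step.

Initialize: sum_val = 0
Initialize: lst = [19, 9, 19, 5, 8, 9]
Entering loop: for x in lst:

After execution: sum_val = 0
0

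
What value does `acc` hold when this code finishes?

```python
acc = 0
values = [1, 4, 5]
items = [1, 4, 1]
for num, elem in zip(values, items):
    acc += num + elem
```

Let's trace through this code step by step.

Initialize: acc = 0
Initialize: values = [1, 4, 5]
Initialize: items = [1, 4, 1]
Entering loop: for num, elem in zip(values, items):

After execution: acc = 16
16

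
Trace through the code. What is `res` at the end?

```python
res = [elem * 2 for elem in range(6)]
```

Let's trace through this code step by step.

Initialize: res = [elem * 2 for elem in range(6)]

After execution: res = [0, 2, 4, 6, 8, 10]
[0, 2, 4, 6, 8, 10]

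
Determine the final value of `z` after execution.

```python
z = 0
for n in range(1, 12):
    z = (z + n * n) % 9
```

Let's trace through this code step by step.

Initialize: z = 0
Entering loop: for n in range(1, 12):

After execution: z = 2
2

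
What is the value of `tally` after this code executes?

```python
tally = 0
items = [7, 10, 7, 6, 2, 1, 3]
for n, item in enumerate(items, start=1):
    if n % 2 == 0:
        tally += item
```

Let's trace through this code step by step.

Initialize: tally = 0
Initialize: items = [7, 10, 7, 6, 2, 1, 3]
Entering loop: for n, item in enumerate(items, start=1):

After execution: tally = 17
17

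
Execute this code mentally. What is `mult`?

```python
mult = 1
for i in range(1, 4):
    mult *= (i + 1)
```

Let's trace through this code step by step.

Initialize: mult = 1
Entering loop: for i in range(1, 4):

After execution: mult = 24
24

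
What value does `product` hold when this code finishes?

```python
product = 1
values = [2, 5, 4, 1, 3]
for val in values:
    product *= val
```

Let's trace through this code step by step.

Initialize: product = 1
Initialize: values = [2, 5, 4, 1, 3]
Entering loop: for val in values:

After execution: product = 120
120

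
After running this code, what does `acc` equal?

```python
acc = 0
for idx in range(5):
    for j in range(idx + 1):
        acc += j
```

Let's trace through this code step by step.

Initialize: acc = 0
Entering loop: for idx in range(5):

After execution: acc = 20
20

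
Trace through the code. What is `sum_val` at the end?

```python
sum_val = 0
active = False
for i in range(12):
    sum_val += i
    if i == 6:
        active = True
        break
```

Let's trace through this code step by step.

Initialize: sum_val = 0
Initialize: active = False
Entering loop: for i in range(12):

After execution: sum_val = 21
21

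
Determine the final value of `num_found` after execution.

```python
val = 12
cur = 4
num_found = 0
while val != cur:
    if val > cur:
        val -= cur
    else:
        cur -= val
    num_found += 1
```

Let's trace through this code step by step.

Initialize: val = 12
Initialize: cur = 4
Initialize: num_found = 0
Entering loop: while val != cur:

After execution: num_found = 2
2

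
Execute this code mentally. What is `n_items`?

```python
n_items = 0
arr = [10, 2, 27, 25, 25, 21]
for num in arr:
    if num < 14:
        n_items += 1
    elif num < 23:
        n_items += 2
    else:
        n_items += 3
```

Let's trace through this code step by step.

Initialize: n_items = 0
Initialize: arr = [10, 2, 27, 25, 25, 21]
Entering loop: for num in arr:

After execution: n_items = 13
13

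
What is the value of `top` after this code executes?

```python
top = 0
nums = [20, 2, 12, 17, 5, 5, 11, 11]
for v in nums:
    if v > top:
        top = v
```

Let's trace through this code step by step.

Initialize: top = 0
Initialize: nums = [20, 2, 12, 17, 5, 5, 11, 11]
Entering loop: for v in nums:

After execution: top = 20
20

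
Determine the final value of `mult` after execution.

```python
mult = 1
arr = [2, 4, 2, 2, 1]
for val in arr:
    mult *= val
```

Let's trace through this code step by step.

Initialize: mult = 1
Initialize: arr = [2, 4, 2, 2, 1]
Entering loop: for val in arr:

After execution: mult = 32
32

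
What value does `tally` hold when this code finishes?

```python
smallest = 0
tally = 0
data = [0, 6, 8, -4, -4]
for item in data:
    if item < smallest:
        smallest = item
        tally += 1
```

Let's trace through this code step by step.

Initialize: smallest = 0
Initialize: tally = 0
Initialize: data = [0, 6, 8, -4, -4]
Entering loop: for item in data:

After execution: tally = 1
1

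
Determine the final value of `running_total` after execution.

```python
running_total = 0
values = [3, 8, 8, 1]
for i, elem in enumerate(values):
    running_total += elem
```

Let's trace through this code step by step.

Initialize: running_total = 0
Initialize: values = [3, 8, 8, 1]
Entering loop: for i, elem in enumerate(values):

After execution: running_total = 20
20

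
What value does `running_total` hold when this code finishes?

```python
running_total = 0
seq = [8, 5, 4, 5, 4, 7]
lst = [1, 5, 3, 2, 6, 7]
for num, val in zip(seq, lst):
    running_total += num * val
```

Let's trace through this code step by step.

Initialize: running_total = 0
Initialize: seq = [8, 5, 4, 5, 4, 7]
Initialize: lst = [1, 5, 3, 2, 6, 7]
Entering loop: for num, val in zip(seq, lst):

After execution: running_total = 128
128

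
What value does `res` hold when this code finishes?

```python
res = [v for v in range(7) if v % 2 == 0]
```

Let's trace through this code step by step.

Initialize: res = [v for v in range(7) if v % 2 == 0]

After execution: res = [0, 2, 4, 6]
[0, 2, 4, 6]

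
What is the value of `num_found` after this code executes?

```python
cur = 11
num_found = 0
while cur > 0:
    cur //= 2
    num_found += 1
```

Let's trace through this code step by step.

Initialize: cur = 11
Initialize: num_found = 0
Entering loop: while cur > 0:

After execution: num_found = 4
4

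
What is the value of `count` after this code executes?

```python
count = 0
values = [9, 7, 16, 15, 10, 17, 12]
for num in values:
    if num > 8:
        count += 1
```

Let's trace through this code step by step.

Initialize: count = 0
Initialize: values = [9, 7, 16, 15, 10, 17, 12]
Entering loop: for num in values:

After execution: count = 6
6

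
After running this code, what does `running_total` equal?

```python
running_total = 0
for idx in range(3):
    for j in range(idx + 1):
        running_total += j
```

Let's trace through this code step by step.

Initialize: running_total = 0
Entering loop: for idx in range(3):

After execution: running_total = 4
4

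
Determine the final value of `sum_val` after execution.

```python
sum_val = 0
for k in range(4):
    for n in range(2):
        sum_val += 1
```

Let's trace through this code step by step.

Initialize: sum_val = 0
Entering loop: for k in range(4):

After execution: sum_val = 8
8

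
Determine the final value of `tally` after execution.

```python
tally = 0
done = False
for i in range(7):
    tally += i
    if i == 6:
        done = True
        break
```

Let's trace through this code step by step.

Initialize: tally = 0
Initialize: done = False
Entering loop: for i in range(7):

After execution: tally = 21
21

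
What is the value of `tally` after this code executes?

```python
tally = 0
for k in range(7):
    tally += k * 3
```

Let's trace through this code step by step.

Initialize: tally = 0
Entering loop: for k in range(7):

After execution: tally = 63
63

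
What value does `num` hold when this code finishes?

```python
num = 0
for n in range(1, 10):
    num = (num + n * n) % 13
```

Let's trace through this code step by step.

Initialize: num = 0
Entering loop: for n in range(1, 10):

After execution: num = 12
12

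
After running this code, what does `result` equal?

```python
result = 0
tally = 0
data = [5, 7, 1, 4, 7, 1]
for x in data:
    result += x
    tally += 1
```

Let's trace through this code step by step.

Initialize: result = 0
Initialize: tally = 0
Initialize: data = [5, 7, 1, 4, 7, 1]
Entering loop: for x in data:

After execution: result = 25
25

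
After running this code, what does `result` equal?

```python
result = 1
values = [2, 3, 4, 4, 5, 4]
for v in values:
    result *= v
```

Let's trace through this code step by step.

Initialize: result = 1
Initialize: values = [2, 3, 4, 4, 5, 4]
Entering loop: for v in values:

After execution: result = 1920
1920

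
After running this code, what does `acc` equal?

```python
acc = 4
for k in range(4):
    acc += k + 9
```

Let's trace through this code step by step.

Initialize: acc = 4
Entering loop: for k in range(4):

After execution: acc = 46
46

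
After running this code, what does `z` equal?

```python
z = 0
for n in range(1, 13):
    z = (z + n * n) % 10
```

Let's trace through this code step by step.

Initialize: z = 0
Entering loop: for n in range(1, 13):

After execution: z = 0
0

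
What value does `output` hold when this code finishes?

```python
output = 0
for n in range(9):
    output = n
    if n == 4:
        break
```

Let's trace through this code step by step.

Initialize: output = 0
Entering loop: for n in range(9):

After execution: output = 4
4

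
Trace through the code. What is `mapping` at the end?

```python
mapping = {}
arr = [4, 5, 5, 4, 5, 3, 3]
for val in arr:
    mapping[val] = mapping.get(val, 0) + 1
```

Let's trace through this code step by step.

Initialize: mapping = {}
Initialize: arr = [4, 5, 5, 4, 5, 3, 3]
Entering loop: for val in arr:

After execution: mapping = {4: 2, 5: 3, 3: 2}
{4: 2, 5: 3, 3: 2}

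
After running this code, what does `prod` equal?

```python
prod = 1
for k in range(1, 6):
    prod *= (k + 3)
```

Let's trace through this code step by step.

Initialize: prod = 1
Entering loop: for k in range(1, 6):

After execution: prod = 6720
6720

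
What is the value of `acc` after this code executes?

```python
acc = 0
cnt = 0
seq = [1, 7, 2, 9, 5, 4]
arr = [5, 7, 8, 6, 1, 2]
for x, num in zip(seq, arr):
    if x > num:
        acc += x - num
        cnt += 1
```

Let's trace through this code step by step.

Initialize: acc = 0
Initialize: cnt = 0
Initialize: seq = [1, 7, 2, 9, 5, 4]
Initialize: arr = [5, 7, 8, 6, 1, 2]
Entering loop: for x, num in zip(seq, arr):

After execution: acc = 9
9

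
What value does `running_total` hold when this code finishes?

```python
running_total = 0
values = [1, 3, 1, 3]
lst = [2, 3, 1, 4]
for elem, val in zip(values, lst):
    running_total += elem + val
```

Let's trace through this code step by step.

Initialize: running_total = 0
Initialize: values = [1, 3, 1, 3]
Initialize: lst = [2, 3, 1, 4]
Entering loop: for elem, val in zip(values, lst):

After execution: running_total = 18
18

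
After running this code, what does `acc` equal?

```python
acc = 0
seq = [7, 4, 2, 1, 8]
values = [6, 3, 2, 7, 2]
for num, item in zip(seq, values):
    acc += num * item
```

Let's trace through this code step by step.

Initialize: acc = 0
Initialize: seq = [7, 4, 2, 1, 8]
Initialize: values = [6, 3, 2, 7, 2]
Entering loop: for num, item in zip(seq, values):

After execution: acc = 81
81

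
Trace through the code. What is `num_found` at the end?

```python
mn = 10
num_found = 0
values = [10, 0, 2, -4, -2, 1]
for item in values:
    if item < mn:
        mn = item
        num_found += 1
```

Let's trace through this code step by step.

Initialize: mn = 10
Initialize: num_found = 0
Initialize: values = [10, 0, 2, -4, -2, 1]
Entering loop: for item in values:

After execution: num_found = 2
2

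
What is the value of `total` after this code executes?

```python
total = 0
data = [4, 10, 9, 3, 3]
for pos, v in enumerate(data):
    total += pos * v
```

Let's trace through this code step by step.

Initialize: total = 0
Initialize: data = [4, 10, 9, 3, 3]
Entering loop: for pos, v in enumerate(data):

After execution: total = 49
49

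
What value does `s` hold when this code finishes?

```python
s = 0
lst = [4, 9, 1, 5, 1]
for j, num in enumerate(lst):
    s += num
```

Let's trace through this code step by step.

Initialize: s = 0
Initialize: lst = [4, 9, 1, 5, 1]
Entering loop: for j, num in enumerate(lst):

After execution: s = 20
20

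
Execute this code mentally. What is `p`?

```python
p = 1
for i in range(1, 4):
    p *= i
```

Let's trace through this code step by step.

Initialize: p = 1
Entering loop: for i in range(1, 4):

After execution: p = 6
6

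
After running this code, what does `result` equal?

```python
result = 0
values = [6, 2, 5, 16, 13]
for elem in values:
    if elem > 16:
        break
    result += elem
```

Let's trace through this code step by step.

Initialize: result = 0
Initialize: values = [6, 2, 5, 16, 13]
Entering loop: for elem in values:

After execution: result = 42
42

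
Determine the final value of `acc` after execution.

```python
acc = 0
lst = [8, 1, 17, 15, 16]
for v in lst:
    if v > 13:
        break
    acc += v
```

Let's trace through this code step by step.

Initialize: acc = 0
Initialize: lst = [8, 1, 17, 15, 16]
Entering loop: for v in lst:

After execution: acc = 9
9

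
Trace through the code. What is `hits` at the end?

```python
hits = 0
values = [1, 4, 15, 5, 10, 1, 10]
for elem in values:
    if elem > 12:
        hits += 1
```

Let's trace through this code step by step.

Initialize: hits = 0
Initialize: values = [1, 4, 15, 5, 10, 1, 10]
Entering loop: for elem in values:

After execution: hits = 1
1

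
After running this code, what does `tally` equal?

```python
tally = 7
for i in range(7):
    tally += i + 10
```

Let's trace through this code step by step.

Initialize: tally = 7
Entering loop: for i in range(7):

After execution: tally = 98
98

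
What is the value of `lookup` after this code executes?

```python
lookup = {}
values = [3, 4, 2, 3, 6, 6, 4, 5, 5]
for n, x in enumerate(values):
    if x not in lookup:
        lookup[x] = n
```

Let's trace through this code step by step.

Initialize: lookup = {}
Initialize: values = [3, 4, 2, 3, 6, 6, 4, 5, 5]
Entering loop: for n, x in enumerate(values):

After execution: lookup = {3: 0, 4: 1, 2: 2, 6: 4, 5: 7}
{3: 0, 4: 1, 2: 2, 6: 4, 5: 7}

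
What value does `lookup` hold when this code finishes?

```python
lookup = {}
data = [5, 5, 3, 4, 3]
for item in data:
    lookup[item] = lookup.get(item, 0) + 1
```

Let's trace through this code step by step.

Initialize: lookup = {}
Initialize: data = [5, 5, 3, 4, 3]
Entering loop: for item in data:

After execution: lookup = {5: 2, 3: 2, 4: 1}
{5: 2, 3: 2, 4: 1}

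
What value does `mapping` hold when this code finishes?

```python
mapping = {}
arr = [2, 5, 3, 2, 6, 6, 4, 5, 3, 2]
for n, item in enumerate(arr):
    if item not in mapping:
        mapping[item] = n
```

Let's trace through this code step by step.

Initialize: mapping = {}
Initialize: arr = [2, 5, 3, 2, 6, 6, 4, 5, 3, 2]
Entering loop: for n, item in enumerate(arr):

After execution: mapping = {2: 0, 5: 1, 3: 2, 6: 4, 4: 6}
{2: 0, 5: 1, 3: 2, 6: 4, 4: 6}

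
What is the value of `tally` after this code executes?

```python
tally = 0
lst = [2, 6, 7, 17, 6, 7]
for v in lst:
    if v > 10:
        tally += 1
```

Let's trace through this code step by step.

Initialize: tally = 0
Initialize: lst = [2, 6, 7, 17, 6, 7]
Entering loop: for v in lst:

After execution: tally = 1
1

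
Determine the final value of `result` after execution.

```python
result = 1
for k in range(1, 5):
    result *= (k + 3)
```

Let's trace through this code step by step.

Initialize: result = 1
Entering loop: for k in range(1, 5):

After execution: result = 840
840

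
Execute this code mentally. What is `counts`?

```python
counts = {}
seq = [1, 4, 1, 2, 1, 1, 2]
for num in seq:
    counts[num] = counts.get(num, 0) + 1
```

Let's trace through this code step by step.

Initialize: counts = {}
Initialize: seq = [1, 4, 1, 2, 1, 1, 2]
Entering loop: for num in seq:

After execution: counts = {1: 4, 4: 1, 2: 2}
{1: 4, 4: 1, 2: 2}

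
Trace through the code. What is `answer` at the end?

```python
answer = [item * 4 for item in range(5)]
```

Let's trace through this code step by step.

Initialize: answer = [item * 4 for item in range(5)]

After execution: answer = [0, 4, 8, 12, 16]
[0, 4, 8, 12, 16]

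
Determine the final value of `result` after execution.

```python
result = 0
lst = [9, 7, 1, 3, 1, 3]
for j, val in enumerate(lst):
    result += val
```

Let's trace through this code step by step.

Initialize: result = 0
Initialize: lst = [9, 7, 1, 3, 1, 3]
Entering loop: for j, val in enumerate(lst):

After execution: result = 24
24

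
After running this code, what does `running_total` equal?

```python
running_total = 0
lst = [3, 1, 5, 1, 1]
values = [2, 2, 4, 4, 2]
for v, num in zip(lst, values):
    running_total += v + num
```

Let's trace through this code step by step.

Initialize: running_total = 0
Initialize: lst = [3, 1, 5, 1, 1]
Initialize: values = [2, 2, 4, 4, 2]
Entering loop: for v, num in zip(lst, values):

After execution: running_total = 25
25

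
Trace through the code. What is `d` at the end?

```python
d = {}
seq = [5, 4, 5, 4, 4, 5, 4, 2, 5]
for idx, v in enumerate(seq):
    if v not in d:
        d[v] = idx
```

Let's trace through this code step by step.

Initialize: d = {}
Initialize: seq = [5, 4, 5, 4, 4, 5, 4, 2, 5]
Entering loop: for idx, v in enumerate(seq):

After execution: d = {5: 0, 4: 1, 2: 7}
{5: 0, 4: 1, 2: 7}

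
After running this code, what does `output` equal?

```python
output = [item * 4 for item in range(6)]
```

Let's trace through this code step by step.

Initialize: output = [item * 4 for item in range(6)]

After execution: output = [0, 4, 8, 12, 16, 20]
[0, 4, 8, 12, 16, 20]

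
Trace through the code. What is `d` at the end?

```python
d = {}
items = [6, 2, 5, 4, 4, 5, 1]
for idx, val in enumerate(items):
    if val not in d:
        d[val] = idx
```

Let's trace through this code step by step.

Initialize: d = {}
Initialize: items = [6, 2, 5, 4, 4, 5, 1]
Entering loop: for idx, val in enumerate(items):

After execution: d = {6: 0, 2: 1, 5: 2, 4: 3, 1: 6}
{6: 0, 2: 1, 5: 2, 4: 3, 1: 6}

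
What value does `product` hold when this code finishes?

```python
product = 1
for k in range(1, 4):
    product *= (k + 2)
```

Let's trace through this code step by step.

Initialize: product = 1
Entering loop: for k in range(1, 4):

After execution: product = 60
60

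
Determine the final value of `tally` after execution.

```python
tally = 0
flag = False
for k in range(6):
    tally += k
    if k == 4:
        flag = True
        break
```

Let's trace through this code step by step.

Initialize: tally = 0
Initialize: flag = False
Entering loop: for k in range(6):

After execution: tally = 10
10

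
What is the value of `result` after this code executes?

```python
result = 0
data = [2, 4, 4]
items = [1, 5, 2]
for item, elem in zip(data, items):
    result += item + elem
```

Let's trace through this code step by step.

Initialize: result = 0
Initialize: data = [2, 4, 4]
Initialize: items = [1, 5, 2]
Entering loop: for item, elem in zip(data, items):

After execution: result = 18
18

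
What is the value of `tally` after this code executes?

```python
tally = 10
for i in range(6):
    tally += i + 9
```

Let's trace through this code step by step.

Initialize: tally = 10
Entering loop: for i in range(6):

After execution: tally = 79
79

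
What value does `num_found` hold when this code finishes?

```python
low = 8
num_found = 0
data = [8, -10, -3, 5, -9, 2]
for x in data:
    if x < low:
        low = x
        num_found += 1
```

Let's trace through this code step by step.

Initialize: low = 8
Initialize: num_found = 0
Initialize: data = [8, -10, -3, 5, -9, 2]
Entering loop: for x in data:

After execution: num_found = 1
1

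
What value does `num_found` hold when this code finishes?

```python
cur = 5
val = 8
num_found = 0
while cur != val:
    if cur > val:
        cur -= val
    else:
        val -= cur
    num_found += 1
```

Let's trace through this code step by step.

Initialize: cur = 5
Initialize: val = 8
Initialize: num_found = 0
Entering loop: while cur != val:

After execution: num_found = 4
4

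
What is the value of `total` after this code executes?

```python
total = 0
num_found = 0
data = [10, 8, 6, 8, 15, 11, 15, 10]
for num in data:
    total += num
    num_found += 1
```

Let's trace through this code step by step.

Initialize: total = 0
Initialize: num_found = 0
Initialize: data = [10, 8, 6, 8, 15, 11, 15, 10]
Entering loop: for num in data:

After execution: total = 83
83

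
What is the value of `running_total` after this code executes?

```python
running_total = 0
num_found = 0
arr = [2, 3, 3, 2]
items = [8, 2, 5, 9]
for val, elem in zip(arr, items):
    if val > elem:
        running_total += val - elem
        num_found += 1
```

Let's trace through this code step by step.

Initialize: running_total = 0
Initialize: num_found = 0
Initialize: arr = [2, 3, 3, 2]
Initialize: items = [8, 2, 5, 9]
Entering loop: for val, elem in zip(arr, items):

After execution: running_total = 1
1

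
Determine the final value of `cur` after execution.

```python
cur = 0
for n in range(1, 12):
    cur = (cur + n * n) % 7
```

Let's trace through this code step by step.

Initialize: cur = 0
Entering loop: for n in range(1, 12):

After execution: cur = 2
2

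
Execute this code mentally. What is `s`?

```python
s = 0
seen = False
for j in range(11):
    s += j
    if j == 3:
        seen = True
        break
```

Let's trace through this code step by step.

Initialize: s = 0
Initialize: seen = False
Entering loop: for j in range(11):

After execution: s = 6
6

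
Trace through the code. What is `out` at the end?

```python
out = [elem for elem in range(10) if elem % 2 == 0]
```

Let's trace through this code step by step.

Initialize: out = [elem for elem in range(10) if elem % 2 == 0]

After execution: out = [0, 2, 4, 6, 8]
[0, 2, 4, 6, 8]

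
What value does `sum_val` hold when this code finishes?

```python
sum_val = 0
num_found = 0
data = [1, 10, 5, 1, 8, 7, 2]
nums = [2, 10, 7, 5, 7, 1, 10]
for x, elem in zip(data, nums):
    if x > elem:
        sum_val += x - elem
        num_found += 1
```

Let's trace through this code step by step.

Initialize: sum_val = 0
Initialize: num_found = 0
Initialize: data = [1, 10, 5, 1, 8, 7, 2]
Initialize: nums = [2, 10, 7, 5, 7, 1, 10]
Entering loop: for x, elem in zip(data, nums):

After execution: sum_val = 7
7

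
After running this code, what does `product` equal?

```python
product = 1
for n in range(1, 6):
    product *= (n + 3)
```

Let's trace through this code step by step.

Initialize: product = 1
Entering loop: for n in range(1, 6):

After execution: product = 6720
6720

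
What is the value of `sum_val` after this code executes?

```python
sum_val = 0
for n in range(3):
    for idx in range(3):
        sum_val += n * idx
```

Let's trace through this code step by step.

Initialize: sum_val = 0
Entering loop: for n in range(3):

After execution: sum_val = 9
9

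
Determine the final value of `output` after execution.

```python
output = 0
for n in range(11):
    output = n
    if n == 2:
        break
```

Let's trace through this code step by step.

Initialize: output = 0
Entering loop: for n in range(11):

After execution: output = 2
2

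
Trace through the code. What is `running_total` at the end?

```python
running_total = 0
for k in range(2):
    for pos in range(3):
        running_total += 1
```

Let's trace through this code step by step.

Initialize: running_total = 0
Entering loop: for k in range(2):

After execution: running_total = 6
6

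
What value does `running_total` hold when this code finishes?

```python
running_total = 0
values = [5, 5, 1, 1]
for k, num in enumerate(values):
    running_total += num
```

Let's trace through this code step by step.

Initialize: running_total = 0
Initialize: values = [5, 5, 1, 1]
Entering loop: for k, num in enumerate(values):

After execution: running_total = 12
12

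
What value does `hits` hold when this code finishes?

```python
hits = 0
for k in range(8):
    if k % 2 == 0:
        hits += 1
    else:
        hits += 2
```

Let's trace through this code step by step.

Initialize: hits = 0
Entering loop: for k in range(8):

After execution: hits = 12
12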